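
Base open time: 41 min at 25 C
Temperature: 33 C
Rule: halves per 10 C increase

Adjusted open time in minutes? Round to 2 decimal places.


Acceleration = 2^((33-25)/10) = 1.7411
Open time = 41 / 1.7411 = 23.55 min

23.55


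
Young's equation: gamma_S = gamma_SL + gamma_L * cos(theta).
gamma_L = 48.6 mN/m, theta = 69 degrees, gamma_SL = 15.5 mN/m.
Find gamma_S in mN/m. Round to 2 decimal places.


cos(69 deg) = 0.358368
gamma_S = 15.5 + 48.6 * 0.358368
= 32.92 mN/m

32.92


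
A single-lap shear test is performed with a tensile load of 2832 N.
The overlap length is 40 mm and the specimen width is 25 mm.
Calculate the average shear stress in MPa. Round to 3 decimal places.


Shear stress = F / (overlap * width)
= 2832 / (40 * 25)
= 2832 / 1000
= 2.832 MPa

2.832


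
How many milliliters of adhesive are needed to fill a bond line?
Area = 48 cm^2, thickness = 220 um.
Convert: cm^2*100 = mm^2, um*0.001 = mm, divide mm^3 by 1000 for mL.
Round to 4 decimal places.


= (48 * 100) * (220 * 0.001) / 1000
= 1.0560 mL

1.0560


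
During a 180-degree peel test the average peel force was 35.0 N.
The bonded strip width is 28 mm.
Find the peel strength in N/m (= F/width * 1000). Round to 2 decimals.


Peel strength = F/width * 1000
= 35.0 / 28 * 1000
= 1250.00 N/m

1250.00


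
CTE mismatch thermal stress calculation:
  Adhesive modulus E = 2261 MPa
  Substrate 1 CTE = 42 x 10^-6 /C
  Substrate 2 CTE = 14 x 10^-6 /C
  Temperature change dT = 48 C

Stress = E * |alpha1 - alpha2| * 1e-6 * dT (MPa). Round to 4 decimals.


delta_alpha = |42 - 14| = 28 x 10^-6/C
Stress = 2261 * 28e-6 * 48
= 3.0388 MPa

3.0388


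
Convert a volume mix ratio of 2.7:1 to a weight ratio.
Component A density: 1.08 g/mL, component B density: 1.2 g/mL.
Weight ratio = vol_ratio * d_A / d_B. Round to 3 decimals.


= 2.7 * 1.08 / 1.2 = 2.430

2.430


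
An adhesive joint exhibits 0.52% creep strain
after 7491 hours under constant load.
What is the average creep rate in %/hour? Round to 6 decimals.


Creep rate = strain / time
= 0.52 / 7491
= 0.000069 %/h

0.000069


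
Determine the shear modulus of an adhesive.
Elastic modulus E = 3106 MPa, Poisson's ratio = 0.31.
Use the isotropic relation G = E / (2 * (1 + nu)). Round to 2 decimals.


G = 3106 / (2*(1+0.31)) = 3106 / 2.62
= 1185.50 MPa

1185.50


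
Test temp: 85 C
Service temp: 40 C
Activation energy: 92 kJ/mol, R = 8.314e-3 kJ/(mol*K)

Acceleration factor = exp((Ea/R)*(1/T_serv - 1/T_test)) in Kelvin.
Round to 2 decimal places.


AF = exp((92/0.008314)*(1/313.15 - 1/358.15))
= 84.77

84.77


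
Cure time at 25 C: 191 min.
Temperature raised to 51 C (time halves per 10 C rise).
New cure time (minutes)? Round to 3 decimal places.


Acceleration factor = 2^(26/10) = 6.0629
New time = 191 / 6.0629 = 31.503 min

31.503


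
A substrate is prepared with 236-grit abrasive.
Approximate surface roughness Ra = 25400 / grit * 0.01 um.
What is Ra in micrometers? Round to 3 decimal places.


Ra = 25400 / 236 * 0.01 = 1.076 um

1.076


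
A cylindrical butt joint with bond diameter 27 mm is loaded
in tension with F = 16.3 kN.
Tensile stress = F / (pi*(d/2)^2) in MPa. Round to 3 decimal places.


Area = pi * (27/2)^2 = 572.5553 mm^2
Stress = 16.3*1000 / 572.5553
= 28.469 MPa

28.469


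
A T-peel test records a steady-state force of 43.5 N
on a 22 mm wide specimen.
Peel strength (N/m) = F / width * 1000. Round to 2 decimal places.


Peel strength = 43.5 / 22 * 1000
= 1977.27 N/m

1977.27


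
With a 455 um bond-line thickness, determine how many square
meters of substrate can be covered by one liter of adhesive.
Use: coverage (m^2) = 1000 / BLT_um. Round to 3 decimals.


Coverage = 1000 / 455 = 2.198 m^2

2.198


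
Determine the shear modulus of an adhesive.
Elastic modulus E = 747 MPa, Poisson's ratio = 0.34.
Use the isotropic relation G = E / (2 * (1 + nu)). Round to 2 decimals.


G = 747 / (2*(1+0.34)) = 747 / 2.68
= 278.73 MPa

278.73


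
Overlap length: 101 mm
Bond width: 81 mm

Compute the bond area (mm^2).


Bond area = 101 * 81 = 8181 mm^2

8181


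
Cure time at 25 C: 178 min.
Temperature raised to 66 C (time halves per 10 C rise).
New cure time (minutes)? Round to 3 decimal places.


Acceleration factor = 2^(41/10) = 17.1484
New time = 178 / 17.1484 = 10.380 min

10.380


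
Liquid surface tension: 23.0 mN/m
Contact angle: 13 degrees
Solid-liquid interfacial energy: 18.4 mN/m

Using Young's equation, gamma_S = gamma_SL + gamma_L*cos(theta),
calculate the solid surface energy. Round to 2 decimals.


gamma_S = 18.4 + 23.0 * cos(13)
= 40.81 mN/m

40.81


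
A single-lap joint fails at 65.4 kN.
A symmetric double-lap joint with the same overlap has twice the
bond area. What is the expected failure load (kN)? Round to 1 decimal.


Double-lap load = 2 * 65.4 = 130.8 kN

130.8


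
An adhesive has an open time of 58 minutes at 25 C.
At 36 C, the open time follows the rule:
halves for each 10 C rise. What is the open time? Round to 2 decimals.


Factor = 2^((36-25)/10) = 2.1435
Open time = 58 / 2.1435 = 27.06 min

27.06


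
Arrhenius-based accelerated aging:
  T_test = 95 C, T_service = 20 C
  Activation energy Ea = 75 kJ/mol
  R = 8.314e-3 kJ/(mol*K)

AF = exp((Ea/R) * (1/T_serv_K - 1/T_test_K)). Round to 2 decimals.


T_test_K = 368.15, T_serv_K = 293.15
AF = exp((75/8.314e-3) * (1/293.15 - 1/368.15))
= 527.95

527.95


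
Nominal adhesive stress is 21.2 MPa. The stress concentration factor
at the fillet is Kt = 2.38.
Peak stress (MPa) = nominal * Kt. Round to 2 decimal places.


Peak = 21.2 * 2.38 = 50.46 MPa

50.46


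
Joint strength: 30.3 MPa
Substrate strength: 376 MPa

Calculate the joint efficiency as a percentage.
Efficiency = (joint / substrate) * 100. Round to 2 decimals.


Efficiency = (30.3 / 376) * 100 = 8.06%

8.06


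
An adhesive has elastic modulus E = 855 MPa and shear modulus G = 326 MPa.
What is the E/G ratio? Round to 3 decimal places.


E/G = 855 / 326 = 2.623

2.623


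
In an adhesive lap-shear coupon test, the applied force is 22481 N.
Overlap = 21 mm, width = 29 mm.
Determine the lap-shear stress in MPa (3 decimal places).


stress = F / (overlap * width)
= 22481 / (21 * 29)
= 36.915 MPa

36.915


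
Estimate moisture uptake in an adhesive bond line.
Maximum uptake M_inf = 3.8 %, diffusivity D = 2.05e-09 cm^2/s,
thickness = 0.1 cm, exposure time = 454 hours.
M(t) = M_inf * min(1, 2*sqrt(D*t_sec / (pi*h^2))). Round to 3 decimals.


Convert time: 454 h = 1634400 s
ratio = min(1, 2*sqrt(2.05e-09*1634400/(pi*0.1^2)))
= 0.653147
M(t) = 3.8 * 0.653147 = 2.482%

2.482


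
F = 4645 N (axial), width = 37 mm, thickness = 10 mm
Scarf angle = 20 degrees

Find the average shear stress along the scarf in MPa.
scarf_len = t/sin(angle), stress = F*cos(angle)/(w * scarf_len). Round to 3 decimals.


scarf_len = 10/sin(20 deg) = 29.2380
cos(20 deg) = 0.939693
stress = 4645*0.939693/(37*29.2380) = 4.035 MPa

4.035


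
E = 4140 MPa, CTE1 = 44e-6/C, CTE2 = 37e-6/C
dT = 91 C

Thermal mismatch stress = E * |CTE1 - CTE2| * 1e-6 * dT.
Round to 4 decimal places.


= 4140 * 7e-6 * 91
= 2.6372 MPa

2.6372


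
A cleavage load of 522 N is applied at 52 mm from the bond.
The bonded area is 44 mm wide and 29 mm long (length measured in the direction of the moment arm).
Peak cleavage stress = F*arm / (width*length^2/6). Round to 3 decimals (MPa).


Moment = 522 * 52 = 27144 N*mm
Section modulus = 44 * 841 / 6 = 37004 / 6 mm^3
Stress = 27144 / (37004 / 6) = 162864 / 37004
= 4.401 MPa

4.401


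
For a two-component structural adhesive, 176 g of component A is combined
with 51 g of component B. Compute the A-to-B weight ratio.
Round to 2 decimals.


Weight ratio A:B = 176 / 51
= 3.45

3.45


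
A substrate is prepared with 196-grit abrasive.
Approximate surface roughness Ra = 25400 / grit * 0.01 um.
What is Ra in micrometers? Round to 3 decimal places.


Ra = 25400 / 196 * 0.01 = 1.296 um

1.296


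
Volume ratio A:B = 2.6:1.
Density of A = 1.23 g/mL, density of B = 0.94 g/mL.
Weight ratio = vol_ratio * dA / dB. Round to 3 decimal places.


Wt ratio = 2.6 * 1.23 / 0.94
= 3.402

3.402


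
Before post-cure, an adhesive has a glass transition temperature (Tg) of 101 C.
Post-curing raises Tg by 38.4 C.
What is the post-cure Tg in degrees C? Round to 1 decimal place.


Tg_post = Tg_base + delta_Tg
= 101 + 38.4
= 139.4 C

139.4


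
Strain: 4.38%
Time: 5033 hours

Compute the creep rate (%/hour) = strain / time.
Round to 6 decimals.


Creep rate = 4.38 / 5033
= 0.000870 %/h

0.000870


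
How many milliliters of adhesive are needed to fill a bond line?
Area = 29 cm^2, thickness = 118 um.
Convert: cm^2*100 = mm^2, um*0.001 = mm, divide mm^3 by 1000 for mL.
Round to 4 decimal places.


= (29 * 100) * (118 * 0.001) / 1000
= 0.3422 mL

0.3422


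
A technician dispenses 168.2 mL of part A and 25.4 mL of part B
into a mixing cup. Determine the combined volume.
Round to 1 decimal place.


Combined volume = 168.2 + 25.4
= 193.6 mL

193.6


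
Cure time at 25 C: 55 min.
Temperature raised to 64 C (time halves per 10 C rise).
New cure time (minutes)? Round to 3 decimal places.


Acceleration factor = 2^(39/10) = 14.9285
New time = 55 / 14.9285 = 3.684 min

3.684


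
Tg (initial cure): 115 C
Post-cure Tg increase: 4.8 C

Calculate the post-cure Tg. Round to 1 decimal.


Post-cure Tg = 115 + 4.8 = 119.8 C

119.8


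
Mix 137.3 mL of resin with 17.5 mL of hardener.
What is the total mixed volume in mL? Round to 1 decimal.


Total = 137.3 + 17.5 = 154.8 mL

154.8


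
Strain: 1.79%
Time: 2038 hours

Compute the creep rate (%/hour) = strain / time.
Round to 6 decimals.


Creep rate = 1.79 / 2038
= 0.000878 %/h

0.000878


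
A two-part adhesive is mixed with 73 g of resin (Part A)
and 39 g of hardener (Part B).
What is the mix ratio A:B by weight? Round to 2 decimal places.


Mix ratio = mass_A / mass_B
= 73 / 39
= 1.87

1.87


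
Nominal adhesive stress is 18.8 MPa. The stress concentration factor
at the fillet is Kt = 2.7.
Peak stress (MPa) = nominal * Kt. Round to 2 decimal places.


Peak = 18.8 * 2.7 = 50.76 MPa

50.76


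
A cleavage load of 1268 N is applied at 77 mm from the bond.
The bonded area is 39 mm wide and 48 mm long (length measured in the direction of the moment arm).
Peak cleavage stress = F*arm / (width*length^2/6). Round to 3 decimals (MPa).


Moment = 1268 * 77 = 97636 N*mm
Section modulus = 39 * 2304 / 6 = 89856 / 6 mm^3
Stress = 97636 / (89856 / 6) = 585816 / 89856
= 6.519 MPa

6.519


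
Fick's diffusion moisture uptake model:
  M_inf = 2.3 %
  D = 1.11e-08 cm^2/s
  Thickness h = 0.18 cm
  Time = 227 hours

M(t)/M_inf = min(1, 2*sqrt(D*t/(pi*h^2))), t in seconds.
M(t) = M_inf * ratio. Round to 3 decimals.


t_sec = 227 * 3600 = 817200
ratio = 2*sqrt(1.11e-08*817200/(pi*0.18^2))
= min(1, 0.597047)
= 0.597047
M(t) = 2.3 * 0.597047 = 1.373 %

1.373


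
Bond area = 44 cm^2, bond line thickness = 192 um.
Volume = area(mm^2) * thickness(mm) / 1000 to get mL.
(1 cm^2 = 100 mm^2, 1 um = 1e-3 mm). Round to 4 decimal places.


area_mm2 = 44 * 100 = 4400
blt_mm = 192 * 1e-3 = 0.192
vol_mm3 = 4400 * 0.192 = 844.8
vol_mL = 844.8 / 1000 = 0.8448 mL

0.8448


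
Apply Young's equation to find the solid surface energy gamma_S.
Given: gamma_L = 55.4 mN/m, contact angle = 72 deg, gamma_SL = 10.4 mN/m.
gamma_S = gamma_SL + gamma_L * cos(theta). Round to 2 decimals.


theta_rad = 72 * pi/180 = 1.256637
gamma_S = 10.4 + 55.4 * cos(1.256637)
= 27.52 mN/m

27.52


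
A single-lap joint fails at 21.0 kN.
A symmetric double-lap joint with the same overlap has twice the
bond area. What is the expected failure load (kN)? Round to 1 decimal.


Double-lap load = 2 * 21.0 = 42.0 kN

42.0


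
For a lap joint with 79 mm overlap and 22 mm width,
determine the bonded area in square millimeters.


Area = 79 * 22 = 1738 mm^2

1738


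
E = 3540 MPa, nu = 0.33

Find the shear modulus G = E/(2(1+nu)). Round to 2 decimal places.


G = 3540 / (2 * 1.33)
= 1330.83 MPa

1330.83


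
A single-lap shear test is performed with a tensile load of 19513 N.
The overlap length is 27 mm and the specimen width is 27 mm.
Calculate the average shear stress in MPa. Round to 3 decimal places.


Shear stress = F / (overlap * width)
= 19513 / (27 * 27)
= 19513 / 729
= 26.767 MPa

26.767


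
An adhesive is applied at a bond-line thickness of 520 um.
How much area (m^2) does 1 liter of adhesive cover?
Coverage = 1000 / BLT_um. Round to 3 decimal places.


Coverage = 1000 / 520 = 1.923 m^2

1.923


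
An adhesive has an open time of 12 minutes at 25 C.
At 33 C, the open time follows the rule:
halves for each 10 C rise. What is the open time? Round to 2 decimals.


Factor = 2^((33-25)/10) = 1.7411
Open time = 12 / 1.7411 = 6.89 min

6.89


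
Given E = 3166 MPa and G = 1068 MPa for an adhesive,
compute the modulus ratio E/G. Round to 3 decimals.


E/G ratio = 3166 / 1068 = 2.964

2.964


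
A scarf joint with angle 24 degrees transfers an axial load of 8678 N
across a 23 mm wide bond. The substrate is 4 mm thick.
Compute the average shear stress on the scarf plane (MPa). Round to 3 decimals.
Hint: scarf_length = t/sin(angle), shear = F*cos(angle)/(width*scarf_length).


scarf_length = 4 / sin(24 deg) = 9.8344 mm
cos(24 deg) = 0.913545
shear stress = 8678 * 0.913545 / (23 * 9.8344)
= 35.049 MPa

35.049


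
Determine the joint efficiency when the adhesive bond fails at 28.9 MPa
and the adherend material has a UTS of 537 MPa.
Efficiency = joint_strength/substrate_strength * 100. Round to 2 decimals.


Joint efficiency = 28.9 / 537 * 100
= 5.38%

5.38


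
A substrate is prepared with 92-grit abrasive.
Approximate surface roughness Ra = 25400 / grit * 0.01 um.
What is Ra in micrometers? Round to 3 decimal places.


Ra = 25400 / 92 * 0.01 = 2.761 um

2.761


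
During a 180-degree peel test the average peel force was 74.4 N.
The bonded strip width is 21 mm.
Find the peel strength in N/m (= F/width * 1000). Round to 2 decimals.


Peel strength = F/width * 1000
= 74.4 / 21 * 1000
= 3542.86 N/m

3542.86


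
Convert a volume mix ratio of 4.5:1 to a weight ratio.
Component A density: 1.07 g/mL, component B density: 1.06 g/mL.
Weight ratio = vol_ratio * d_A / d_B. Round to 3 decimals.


= 4.5 * 1.07 / 1.06 = 4.542

4.542


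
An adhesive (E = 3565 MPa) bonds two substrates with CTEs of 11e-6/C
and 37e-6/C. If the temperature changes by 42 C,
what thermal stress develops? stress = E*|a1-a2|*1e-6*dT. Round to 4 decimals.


Stress = 3565 * |11 - 37| * 1e-6 * 42
= 3.8930 MPa

3.8930


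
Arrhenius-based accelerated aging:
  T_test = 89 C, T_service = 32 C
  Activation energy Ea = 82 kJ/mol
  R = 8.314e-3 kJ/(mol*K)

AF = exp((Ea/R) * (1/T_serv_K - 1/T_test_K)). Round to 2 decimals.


T_test_K = 362.15, T_serv_K = 305.15
AF = exp((82/8.314e-3) * (1/305.15 - 1/362.15))
= 161.93

161.93


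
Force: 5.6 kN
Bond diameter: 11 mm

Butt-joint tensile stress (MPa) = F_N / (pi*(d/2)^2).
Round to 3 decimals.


F_N = 5.6 * 1000 = 5600.0 N
A = pi*(5.5)^2 = 95.0332 mm^2
stress = 5600.0 / 95.0332 = 58.927 MPa

58.927


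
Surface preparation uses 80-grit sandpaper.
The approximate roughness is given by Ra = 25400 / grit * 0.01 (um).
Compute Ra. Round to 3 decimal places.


Ra = 25400 / 80 * 0.01
= 254 / 80
= 3.175 um

3.175


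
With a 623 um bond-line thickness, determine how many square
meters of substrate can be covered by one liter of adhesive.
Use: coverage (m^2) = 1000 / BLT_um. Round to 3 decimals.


Coverage = 1000 / 623 = 1.605 m^2

1.605


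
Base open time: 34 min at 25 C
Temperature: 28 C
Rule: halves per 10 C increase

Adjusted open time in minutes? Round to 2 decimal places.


Acceleration = 2^((28-25)/10) = 1.2311
Open time = 34 / 1.2311 = 27.62 min

27.62


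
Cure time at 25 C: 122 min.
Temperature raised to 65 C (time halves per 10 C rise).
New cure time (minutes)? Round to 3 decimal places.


Acceleration factor = 2^(40/10) = 16.0000
New time = 122 / 16.0000 = 7.625 min

7.625


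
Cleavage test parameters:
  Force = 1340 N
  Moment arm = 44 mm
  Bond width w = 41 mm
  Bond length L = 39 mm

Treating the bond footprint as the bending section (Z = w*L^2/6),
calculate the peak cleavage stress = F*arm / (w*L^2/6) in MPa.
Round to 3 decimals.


M = 1340 * 44 = 58960 N*mm
Z = 41 * 39^2 / 6 = 62361 / 6 mm^3
sigma = M / Z = 6 * 58960 / 62361 = 353760 / 62361
= 5.673 MPa

5.673


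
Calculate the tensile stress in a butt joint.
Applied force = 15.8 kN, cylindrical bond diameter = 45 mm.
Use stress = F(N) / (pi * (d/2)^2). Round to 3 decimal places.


A = pi * 22.5^2 = 1590.4313 mm^2
sigma = 15800.0 / 1590.4313 = 9.934 MPa

9.934


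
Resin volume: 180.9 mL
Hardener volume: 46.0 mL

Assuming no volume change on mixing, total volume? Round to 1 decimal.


V_total = 180.9 + 46.0 = 226.9 mL

226.9


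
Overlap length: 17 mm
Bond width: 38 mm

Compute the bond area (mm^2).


Bond area = 17 * 38 = 646 mm^2

646


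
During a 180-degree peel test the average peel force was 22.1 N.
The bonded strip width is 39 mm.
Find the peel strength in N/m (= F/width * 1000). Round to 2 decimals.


Peel strength = F/width * 1000
= 22.1 / 39 * 1000
= 566.67 N/m

566.67


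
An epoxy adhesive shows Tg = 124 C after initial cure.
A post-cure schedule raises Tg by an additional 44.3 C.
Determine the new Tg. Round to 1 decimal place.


New Tg = 124 + 44.3
= 168.3 C

168.3


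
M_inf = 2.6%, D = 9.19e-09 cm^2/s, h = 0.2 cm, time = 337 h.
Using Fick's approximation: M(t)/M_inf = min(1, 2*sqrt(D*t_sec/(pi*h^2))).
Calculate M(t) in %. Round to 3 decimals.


t = 1213200 s
ratio = min(1, 2*sqrt(9.19e-09*1213200/(pi*0.0400)))
= 0.595729
M(t) = 2.6 * 0.595729 = 1.549%

1.549


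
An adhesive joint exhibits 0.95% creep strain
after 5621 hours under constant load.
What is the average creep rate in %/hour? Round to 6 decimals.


Creep rate = strain / time
= 0.95 / 5621
= 0.000169 %/h

0.000169


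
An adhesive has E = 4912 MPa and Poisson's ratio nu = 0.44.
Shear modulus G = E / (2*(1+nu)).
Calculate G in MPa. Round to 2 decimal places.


G = 4912 / (2*(1+0.44))
= 4912 / 2.88
= 1705.56 MPa

1705.56


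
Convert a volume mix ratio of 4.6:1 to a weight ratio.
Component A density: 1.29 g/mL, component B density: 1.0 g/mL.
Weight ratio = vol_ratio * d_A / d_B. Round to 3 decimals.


= 4.6 * 1.29 / 1.0 = 5.934

5.934


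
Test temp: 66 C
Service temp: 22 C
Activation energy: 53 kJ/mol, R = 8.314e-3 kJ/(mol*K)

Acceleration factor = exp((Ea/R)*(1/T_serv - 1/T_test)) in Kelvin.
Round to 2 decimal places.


AF = exp((53/0.008314)*(1/295.15 - 1/339.15))
= 16.48

16.48


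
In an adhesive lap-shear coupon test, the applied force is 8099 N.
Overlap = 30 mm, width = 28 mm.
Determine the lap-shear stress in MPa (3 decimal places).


stress = F / (overlap * width)
= 8099 / (30 * 28)
= 9.642 MPa

9.642


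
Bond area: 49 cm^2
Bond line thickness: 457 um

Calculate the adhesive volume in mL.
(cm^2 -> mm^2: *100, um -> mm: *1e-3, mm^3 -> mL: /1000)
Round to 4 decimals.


V = 49*100 * 457*1e-3 / 1000
= 2.2393 mL

2.2393


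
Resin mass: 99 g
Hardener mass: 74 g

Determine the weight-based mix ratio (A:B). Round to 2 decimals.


Ratio = 99 / 74 = 1.34

1.34


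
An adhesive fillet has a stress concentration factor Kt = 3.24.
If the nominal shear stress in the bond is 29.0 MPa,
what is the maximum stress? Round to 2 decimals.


Max stress = 29.0 * 3.24 = 93.96 MPa

93.96


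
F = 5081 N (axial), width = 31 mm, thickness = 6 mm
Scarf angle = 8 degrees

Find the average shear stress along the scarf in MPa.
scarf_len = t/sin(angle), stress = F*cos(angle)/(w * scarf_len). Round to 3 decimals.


scarf_len = 6/sin(8 deg) = 43.1118
cos(8 deg) = 0.990268
stress = 5081*0.990268/(31*43.1118) = 3.765 MPa

3.765


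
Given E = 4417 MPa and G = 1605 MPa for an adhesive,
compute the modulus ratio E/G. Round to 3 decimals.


E/G ratio = 4417 / 1605 = 2.752

2.752


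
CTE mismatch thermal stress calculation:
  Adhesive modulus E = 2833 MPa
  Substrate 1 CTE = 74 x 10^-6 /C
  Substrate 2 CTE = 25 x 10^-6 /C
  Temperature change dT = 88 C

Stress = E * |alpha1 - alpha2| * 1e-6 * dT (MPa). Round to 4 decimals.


delta_alpha = |74 - 25| = 49 x 10^-6/C
Stress = 2833 * 49e-6 * 88
= 12.2159 MPa

12.2159


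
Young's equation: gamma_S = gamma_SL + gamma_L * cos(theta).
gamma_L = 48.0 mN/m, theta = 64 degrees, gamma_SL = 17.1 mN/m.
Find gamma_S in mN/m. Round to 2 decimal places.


cos(64 deg) = 0.438371
gamma_S = 17.1 + 48.0 * 0.438371
= 38.14 mN/m

38.14


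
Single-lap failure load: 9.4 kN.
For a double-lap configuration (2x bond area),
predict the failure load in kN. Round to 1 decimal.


Failure load = 9.4 * 2 = 18.8 kN

18.8


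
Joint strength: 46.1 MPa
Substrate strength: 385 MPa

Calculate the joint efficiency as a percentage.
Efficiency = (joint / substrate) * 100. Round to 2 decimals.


Efficiency = (46.1 / 385) * 100 = 11.97%

11.97


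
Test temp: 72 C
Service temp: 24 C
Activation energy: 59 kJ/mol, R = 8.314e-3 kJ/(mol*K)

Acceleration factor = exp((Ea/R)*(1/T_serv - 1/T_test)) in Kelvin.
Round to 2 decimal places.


AF = exp((59/0.008314)*(1/297.15 - 1/345.15))
= 27.69

27.69


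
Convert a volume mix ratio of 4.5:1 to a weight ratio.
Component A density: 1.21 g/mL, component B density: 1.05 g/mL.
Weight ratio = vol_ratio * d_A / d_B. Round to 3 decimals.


= 4.5 * 1.21 / 1.05 = 5.186

5.186


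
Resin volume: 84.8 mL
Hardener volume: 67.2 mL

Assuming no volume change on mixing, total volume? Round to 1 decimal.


V_total = 84.8 + 67.2 = 152.0 mL

152.0


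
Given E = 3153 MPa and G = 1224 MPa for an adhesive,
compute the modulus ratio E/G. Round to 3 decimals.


E/G ratio = 3153 / 1224 = 2.576

2.576


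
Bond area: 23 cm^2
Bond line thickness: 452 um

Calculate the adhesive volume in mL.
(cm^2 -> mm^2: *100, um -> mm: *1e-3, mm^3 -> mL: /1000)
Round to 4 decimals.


V = 23*100 * 452*1e-3 / 1000
= 1.0396 mL

1.0396


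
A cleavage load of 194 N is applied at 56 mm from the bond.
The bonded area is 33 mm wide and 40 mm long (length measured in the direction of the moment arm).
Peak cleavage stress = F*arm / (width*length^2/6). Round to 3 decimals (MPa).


Moment = 194 * 56 = 10864 N*mm
Section modulus = 33 * 1600 / 6 = 52800 / 6 mm^3
Stress = 10864 / (52800 / 6) = 65184 / 52800
= 1.235 MPa

1.235


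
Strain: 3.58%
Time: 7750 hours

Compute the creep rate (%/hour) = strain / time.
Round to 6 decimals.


Creep rate = 3.58 / 7750
= 0.000462 %/h

0.000462


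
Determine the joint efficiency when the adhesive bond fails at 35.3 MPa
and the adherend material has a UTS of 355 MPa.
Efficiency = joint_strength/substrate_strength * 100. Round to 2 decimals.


Joint efficiency = 35.3 / 355 * 100
= 9.94%

9.94


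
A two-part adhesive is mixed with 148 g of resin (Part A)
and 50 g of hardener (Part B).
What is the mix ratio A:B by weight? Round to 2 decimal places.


Mix ratio = mass_A / mass_B
= 148 / 50
= 2.96

2.96


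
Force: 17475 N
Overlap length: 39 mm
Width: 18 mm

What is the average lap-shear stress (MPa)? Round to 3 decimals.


Average shear stress = F / (overlap * width)
= 17475 / (39 * 18)
= 24.893 MPa

24.893


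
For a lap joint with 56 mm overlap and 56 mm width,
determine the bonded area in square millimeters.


Area = 56 * 56 = 3136 mm^2

3136


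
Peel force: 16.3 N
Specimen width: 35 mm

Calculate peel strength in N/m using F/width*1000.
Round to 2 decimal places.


Peel strength = 16.3 / 35 * 1000 = 465.71 N/m

465.71


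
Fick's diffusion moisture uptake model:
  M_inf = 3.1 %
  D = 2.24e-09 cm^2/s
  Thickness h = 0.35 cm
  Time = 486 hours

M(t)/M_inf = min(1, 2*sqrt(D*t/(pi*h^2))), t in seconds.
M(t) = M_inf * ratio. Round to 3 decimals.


t_sec = 486 * 3600 = 1749600
ratio = 2*sqrt(2.24e-09*1749600/(pi*0.35^2))
= min(1, 0.201828)
= 0.201828
M(t) = 3.1 * 0.201828 = 0.626 %

0.626


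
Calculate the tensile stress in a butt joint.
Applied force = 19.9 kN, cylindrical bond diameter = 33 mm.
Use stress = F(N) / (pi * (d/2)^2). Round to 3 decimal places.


A = pi * 16.5^2 = 855.2986 mm^2
sigma = 19900.0 / 855.2986 = 23.267 MPa

23.267


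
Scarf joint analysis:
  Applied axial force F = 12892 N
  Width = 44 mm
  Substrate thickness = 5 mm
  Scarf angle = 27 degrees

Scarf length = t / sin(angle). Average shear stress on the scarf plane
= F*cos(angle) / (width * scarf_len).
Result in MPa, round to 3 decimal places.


Scarf length = 5 / sin(27 deg) = 11.0134 mm
cos(27 deg) = 0.891007
Shear = 12892 * 0.891007 / (44 * 11.0134)
= 23.704 MPa

23.704


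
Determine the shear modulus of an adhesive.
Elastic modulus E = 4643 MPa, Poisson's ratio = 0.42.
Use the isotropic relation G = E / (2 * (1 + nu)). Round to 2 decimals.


G = 4643 / (2*(1+0.42)) = 4643 / 2.84
= 1634.86 MPa

1634.86


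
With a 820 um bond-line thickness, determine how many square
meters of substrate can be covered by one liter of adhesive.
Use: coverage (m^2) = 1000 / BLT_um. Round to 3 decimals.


Coverage = 1000 / 820 = 1.220 m^2

1.220


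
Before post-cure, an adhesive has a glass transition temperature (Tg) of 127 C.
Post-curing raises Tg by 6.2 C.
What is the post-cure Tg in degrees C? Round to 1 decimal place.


Tg_post = Tg_base + delta_Tg
= 127 + 6.2
= 133.2 C

133.2


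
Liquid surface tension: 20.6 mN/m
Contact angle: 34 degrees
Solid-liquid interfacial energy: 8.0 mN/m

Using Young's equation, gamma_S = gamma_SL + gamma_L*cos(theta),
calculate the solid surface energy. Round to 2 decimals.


gamma_S = 8.0 + 20.6 * cos(34)
= 25.08 mN/m

25.08


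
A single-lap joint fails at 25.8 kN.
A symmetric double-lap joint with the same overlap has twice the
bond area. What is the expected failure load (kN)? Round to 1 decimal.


Double-lap load = 2 * 25.8 = 51.6 kN

51.6


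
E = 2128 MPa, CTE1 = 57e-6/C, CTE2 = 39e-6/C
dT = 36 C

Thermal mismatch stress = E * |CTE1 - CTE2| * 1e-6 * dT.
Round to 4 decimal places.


= 2128 * 18e-6 * 36
= 1.3789 MPa

1.3789


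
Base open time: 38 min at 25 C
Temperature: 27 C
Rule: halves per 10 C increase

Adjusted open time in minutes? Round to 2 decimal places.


Acceleration = 2^((27-25)/10) = 1.1487
Open time = 38 / 1.1487 = 33.08 min

33.08


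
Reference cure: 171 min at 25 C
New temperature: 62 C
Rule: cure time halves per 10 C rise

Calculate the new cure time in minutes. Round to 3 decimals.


factor = 2^((62-25)/10) = 12.9960
t_new = 171 / 12.9960 = 13.158 min

13.158


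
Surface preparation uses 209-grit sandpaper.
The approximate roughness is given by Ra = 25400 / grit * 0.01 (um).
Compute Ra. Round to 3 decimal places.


Ra = 25400 / 209 * 0.01
= 254 / 209
= 1.215 um

1.215


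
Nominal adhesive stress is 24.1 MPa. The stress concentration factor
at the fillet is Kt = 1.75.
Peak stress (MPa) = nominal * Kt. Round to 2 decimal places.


Peak = 24.1 * 1.75 = 42.18 MPa

42.18


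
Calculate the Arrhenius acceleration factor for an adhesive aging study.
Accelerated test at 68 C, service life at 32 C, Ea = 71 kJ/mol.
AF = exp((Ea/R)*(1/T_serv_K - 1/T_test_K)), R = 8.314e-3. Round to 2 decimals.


T_test = 341.15 K, T_serv = 305.15 K
Ea/R = 71 / 0.008314 = 8539.81
AF = exp(8539.81 * (1/305.15 - 1/341.15))
= 19.17

19.17


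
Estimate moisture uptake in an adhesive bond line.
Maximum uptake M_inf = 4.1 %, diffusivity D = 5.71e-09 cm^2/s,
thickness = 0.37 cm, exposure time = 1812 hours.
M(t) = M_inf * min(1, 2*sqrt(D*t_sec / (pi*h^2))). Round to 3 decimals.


Convert time: 1812 h = 6523200 s
ratio = min(1, 2*sqrt(5.71e-09*6523200/(pi*0.37^2)))
= 0.588575
M(t) = 4.1 * 0.588575 = 2.413%

2.413


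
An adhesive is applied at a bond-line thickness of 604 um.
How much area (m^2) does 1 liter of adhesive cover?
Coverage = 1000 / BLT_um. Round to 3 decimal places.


Coverage = 1000 / 604 = 1.656 m^2

1.656


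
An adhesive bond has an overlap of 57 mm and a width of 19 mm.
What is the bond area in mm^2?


Bond area = overlap * width
= 57 * 19
= 1083 mm^2

1083


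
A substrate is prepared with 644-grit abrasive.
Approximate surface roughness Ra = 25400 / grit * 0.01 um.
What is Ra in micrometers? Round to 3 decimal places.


Ra = 25400 / 644 * 0.01 = 0.394 um

0.394


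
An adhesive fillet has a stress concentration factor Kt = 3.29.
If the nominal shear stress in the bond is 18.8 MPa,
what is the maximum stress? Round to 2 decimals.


Max stress = 18.8 * 3.29 = 61.85 MPa

61.85


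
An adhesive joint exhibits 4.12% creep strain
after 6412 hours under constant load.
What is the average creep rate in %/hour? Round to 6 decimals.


Creep rate = strain / time
= 4.12 / 6412
= 0.000643 %/h

0.000643


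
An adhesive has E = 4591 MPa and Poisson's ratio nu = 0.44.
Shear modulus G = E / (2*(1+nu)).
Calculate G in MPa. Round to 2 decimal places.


G = 4591 / (2*(1+0.44))
= 4591 / 2.88
= 1594.10 MPa

1594.10


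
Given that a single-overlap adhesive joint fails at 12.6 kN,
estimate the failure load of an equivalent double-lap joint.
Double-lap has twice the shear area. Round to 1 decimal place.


Double-lap factor = 2
Expected load = 12.6 * 2 = 25.2 kN

25.2


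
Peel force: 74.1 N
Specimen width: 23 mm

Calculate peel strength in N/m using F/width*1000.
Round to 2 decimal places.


Peel strength = 74.1 / 23 * 1000 = 3221.74 N/m

3221.74


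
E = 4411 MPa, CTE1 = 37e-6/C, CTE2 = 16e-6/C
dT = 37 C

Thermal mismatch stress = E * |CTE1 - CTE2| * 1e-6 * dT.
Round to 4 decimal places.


= 4411 * 21e-6 * 37
= 3.4273 MPa

3.4273


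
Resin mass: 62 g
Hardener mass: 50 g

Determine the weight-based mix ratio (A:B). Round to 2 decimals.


Ratio = 62 / 50 = 1.24

1.24


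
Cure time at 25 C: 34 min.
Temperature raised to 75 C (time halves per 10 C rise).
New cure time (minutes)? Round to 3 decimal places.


Acceleration factor = 2^(50/10) = 32.0000
New time = 34 / 32.0000 = 1.063 min

1.063


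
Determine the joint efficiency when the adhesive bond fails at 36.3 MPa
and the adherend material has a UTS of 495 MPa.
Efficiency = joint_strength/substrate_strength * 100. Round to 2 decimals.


Joint efficiency = 36.3 / 495 * 100
= 7.33%

7.33


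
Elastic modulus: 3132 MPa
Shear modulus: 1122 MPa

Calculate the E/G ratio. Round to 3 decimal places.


E / G = 3132 / 1122 = 2.791

2.791


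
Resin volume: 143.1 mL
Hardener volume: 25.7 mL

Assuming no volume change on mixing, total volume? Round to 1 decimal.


V_total = 143.1 + 25.7 = 168.8 mL

168.8


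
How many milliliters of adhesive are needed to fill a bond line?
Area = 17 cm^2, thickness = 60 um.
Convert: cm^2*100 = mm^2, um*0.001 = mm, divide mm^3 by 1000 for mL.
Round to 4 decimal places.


= (17 * 100) * (60 * 0.001) / 1000
= 0.1020 mL

0.1020


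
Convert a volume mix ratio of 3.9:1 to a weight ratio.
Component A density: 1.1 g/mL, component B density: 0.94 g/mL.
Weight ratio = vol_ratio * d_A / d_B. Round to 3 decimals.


= 3.9 * 1.1 / 0.94 = 4.564

4.564


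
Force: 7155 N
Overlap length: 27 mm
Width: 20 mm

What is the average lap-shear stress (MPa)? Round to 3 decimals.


Average shear stress = F / (overlap * width)
= 7155 / (27 * 20)
= 13.250 MPa

13.250


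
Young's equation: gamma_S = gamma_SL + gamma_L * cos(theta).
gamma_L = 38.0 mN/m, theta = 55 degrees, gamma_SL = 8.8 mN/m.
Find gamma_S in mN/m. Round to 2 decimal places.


cos(55 deg) = 0.573576
gamma_S = 8.8 + 38.0 * 0.573576
= 30.60 mN/m

30.60


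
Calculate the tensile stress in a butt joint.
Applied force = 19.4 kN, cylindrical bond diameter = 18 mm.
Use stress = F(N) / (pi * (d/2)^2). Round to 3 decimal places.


A = pi * 9.0^2 = 254.4690 mm^2
sigma = 19400.0 / 254.4690 = 76.237 MPa

76.237


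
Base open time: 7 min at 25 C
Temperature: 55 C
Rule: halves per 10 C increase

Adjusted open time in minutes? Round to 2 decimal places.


Acceleration = 2^((55-25)/10) = 8.0000
Open time = 7 / 8.0000 = 0.88 min

0.88


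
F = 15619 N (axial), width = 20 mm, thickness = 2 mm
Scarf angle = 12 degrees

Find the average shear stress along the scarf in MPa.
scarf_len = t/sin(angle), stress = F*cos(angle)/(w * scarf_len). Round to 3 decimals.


scarf_len = 2/sin(12 deg) = 9.6195
cos(12 deg) = 0.978148
stress = 15619*0.978148/(20*9.6195) = 79.410 MPa

79.410


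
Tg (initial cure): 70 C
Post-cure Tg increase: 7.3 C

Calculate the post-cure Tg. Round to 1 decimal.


Post-cure Tg = 70 + 7.3 = 77.3 C

77.3


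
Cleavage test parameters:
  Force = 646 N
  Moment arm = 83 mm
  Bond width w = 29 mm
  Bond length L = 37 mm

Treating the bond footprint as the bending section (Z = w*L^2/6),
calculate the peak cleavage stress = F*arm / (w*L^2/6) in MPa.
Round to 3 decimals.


M = 646 * 83 = 53618 N*mm
Z = 29 * 37^2 / 6 = 39701 / 6 mm^3
sigma = M / Z = 6 * 53618 / 39701 = 321708 / 39701
= 8.103 MPa

8.103


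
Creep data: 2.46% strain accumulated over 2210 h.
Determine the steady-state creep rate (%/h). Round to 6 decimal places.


Rate = 2.46 / 2210 = 0.001113 %/h

0.001113


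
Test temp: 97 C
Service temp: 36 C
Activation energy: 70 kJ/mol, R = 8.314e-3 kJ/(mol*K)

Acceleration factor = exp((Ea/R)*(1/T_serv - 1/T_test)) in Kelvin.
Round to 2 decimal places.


AF = exp((70/0.008314)*(1/309.15 - 1/370.15))
= 88.96

88.96


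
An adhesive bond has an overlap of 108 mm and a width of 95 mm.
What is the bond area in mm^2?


Bond area = overlap * width
= 108 * 95
= 10260 mm^2

10260


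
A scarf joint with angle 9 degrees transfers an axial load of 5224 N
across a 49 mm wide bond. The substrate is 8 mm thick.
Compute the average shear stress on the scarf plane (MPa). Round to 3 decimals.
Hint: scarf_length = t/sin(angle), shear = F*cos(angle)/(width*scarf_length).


scarf_length = 8 / sin(9 deg) = 51.1396 mm
cos(9 deg) = 0.987688
shear stress = 5224 * 0.987688 / (49 * 51.1396)
= 2.059 MPa

2.059


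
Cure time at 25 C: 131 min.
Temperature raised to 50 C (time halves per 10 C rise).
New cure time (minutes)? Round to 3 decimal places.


Acceleration factor = 2^(25/10) = 5.6569
New time = 131 / 5.6569 = 23.158 min

23.158


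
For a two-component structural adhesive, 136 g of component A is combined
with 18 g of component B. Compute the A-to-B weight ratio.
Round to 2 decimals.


Weight ratio A:B = 136 / 18
= 7.56

7.56


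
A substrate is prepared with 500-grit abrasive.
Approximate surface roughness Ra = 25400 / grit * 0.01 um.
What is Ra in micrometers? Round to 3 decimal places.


Ra = 25400 / 500 * 0.01 = 0.508 um

0.508


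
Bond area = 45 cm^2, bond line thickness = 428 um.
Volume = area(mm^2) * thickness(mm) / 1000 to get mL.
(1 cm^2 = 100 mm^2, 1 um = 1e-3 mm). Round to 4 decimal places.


area_mm2 = 45 * 100 = 4500
blt_mm = 428 * 1e-3 = 0.428
vol_mm3 = 4500 * 0.428 = 1926.0
vol_mL = 1926.0 / 1000 = 1.9260 mL

1.9260


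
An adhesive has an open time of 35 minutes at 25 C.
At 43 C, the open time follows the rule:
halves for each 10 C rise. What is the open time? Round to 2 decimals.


Factor = 2^((43-25)/10) = 3.4822
Open time = 35 / 3.4822 = 10.05 min

10.05


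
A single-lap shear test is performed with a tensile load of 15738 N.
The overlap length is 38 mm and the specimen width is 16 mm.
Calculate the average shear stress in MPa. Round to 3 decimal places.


Shear stress = F / (overlap * width)
= 15738 / (38 * 16)
= 15738 / 608
= 25.885 MPa

25.885


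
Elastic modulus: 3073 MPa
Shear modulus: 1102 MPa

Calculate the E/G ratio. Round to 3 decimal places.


E / G = 3073 / 1102 = 2.789

2.789


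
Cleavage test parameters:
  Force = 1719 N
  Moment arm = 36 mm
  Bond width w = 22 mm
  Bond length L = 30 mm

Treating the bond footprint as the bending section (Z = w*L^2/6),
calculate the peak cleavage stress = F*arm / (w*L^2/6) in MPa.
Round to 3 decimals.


M = 1719 * 36 = 61884 N*mm
Z = 22 * 30^2 / 6 = 19800 / 6 mm^3
sigma = M / Z = 6 * 61884 / 19800 = 371304 / 19800
= 18.753 MPa

18.753


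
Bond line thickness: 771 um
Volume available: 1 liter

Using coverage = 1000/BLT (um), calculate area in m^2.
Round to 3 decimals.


1 L = 1e6 mm^3, thickness = 771 um = 0.771 mm
Area = 1e6 / 0.771 mm^2 = (1e6 / 0.771) / 1e6 m^2 = 1000 / 771 m^2
= 1.297 m^2

1.297


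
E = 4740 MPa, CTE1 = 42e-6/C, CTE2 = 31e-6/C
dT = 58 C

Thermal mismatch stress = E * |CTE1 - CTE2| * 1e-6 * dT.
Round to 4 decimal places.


= 4740 * 11e-6 * 58
= 3.0241 MPa

3.0241


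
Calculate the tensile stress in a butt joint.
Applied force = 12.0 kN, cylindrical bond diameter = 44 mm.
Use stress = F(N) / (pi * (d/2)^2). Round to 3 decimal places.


A = pi * 22.0^2 = 1520.5308 mm^2
sigma = 12000.0 / 1520.5308 = 7.892 MPa

7.892


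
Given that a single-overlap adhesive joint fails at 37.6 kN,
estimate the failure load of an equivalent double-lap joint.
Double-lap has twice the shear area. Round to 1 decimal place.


Double-lap factor = 2
Expected load = 37.6 * 2 = 75.2 kN

75.2


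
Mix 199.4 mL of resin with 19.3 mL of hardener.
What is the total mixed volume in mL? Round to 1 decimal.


Total = 199.4 + 19.3 = 218.7 mL

218.7


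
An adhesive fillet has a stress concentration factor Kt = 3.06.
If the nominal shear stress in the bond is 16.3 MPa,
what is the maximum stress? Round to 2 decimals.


Max stress = 16.3 * 3.06 = 49.88 MPa

49.88


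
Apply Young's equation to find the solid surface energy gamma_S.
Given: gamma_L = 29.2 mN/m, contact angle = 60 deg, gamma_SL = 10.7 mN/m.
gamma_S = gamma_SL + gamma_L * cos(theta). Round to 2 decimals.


theta_rad = 60 * pi/180 = 1.047198
gamma_S = 10.7 + 29.2 * cos(1.047198)
= 25.30 mN/m

25.30


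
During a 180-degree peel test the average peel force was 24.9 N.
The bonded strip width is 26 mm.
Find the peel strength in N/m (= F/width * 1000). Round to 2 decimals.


Peel strength = F/width * 1000
= 24.9 / 26 * 1000
= 957.69 N/m

957.69


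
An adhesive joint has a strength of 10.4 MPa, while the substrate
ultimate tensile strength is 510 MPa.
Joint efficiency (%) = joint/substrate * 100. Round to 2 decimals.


Efficiency = 10.4 / 510 * 100
= 2.04%

2.04


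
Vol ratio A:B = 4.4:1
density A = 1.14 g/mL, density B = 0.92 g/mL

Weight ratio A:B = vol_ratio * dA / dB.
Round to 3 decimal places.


Weight ratio = 4.4 * 1.14 / 0.92
= 5.452

5.452


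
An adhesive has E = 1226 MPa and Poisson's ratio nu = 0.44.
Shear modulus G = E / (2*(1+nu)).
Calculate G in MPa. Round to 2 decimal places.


G = 1226 / (2*(1+0.44))
= 1226 / 2.88
= 425.69 MPa

425.69


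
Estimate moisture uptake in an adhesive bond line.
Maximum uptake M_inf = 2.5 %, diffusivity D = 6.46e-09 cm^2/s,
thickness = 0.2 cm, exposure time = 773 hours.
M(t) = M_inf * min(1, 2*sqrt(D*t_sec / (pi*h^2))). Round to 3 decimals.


Convert time: 773 h = 2782800 s
ratio = min(1, 2*sqrt(6.46e-09*2782800/(pi*0.2^2)))
= 0.756454
M(t) = 2.5 * 0.756454 = 1.891%

1.891


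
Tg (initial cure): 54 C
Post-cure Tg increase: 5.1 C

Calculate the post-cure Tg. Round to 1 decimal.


Post-cure Tg = 54 + 5.1 = 59.1 C

59.1


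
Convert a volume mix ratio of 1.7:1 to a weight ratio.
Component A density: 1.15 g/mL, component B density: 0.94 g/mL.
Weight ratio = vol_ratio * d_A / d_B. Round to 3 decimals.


= 1.7 * 1.15 / 0.94 = 2.080

2.080


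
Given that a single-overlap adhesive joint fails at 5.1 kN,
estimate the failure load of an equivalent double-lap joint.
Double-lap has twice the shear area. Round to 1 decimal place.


Double-lap factor = 2
Expected load = 5.1 * 2 = 10.2 kN

10.2
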